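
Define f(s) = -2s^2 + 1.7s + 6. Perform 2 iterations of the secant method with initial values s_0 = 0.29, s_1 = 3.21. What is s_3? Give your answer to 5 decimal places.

2.01948

f(0.29) = 6.3248000, f(3.21) = -9.1512000
s_2 = 3.2100000 − (-9.1512000)·(3.2100000 − 0.2900000) / (-9.1512000 − 6.3248000) = 3.2100000 − (-26.7215040)/(-15.4760000) = 1.4833585
f(1.4833585) = 4.1210046
s_3 = 1.4833585 − 4.1210046·(1.4833585 − 3.2100000) / (4.1210046 − (-9.1512000)) = 1.4833585 − (-7.1154976)/(13.2722046) = 2.0194787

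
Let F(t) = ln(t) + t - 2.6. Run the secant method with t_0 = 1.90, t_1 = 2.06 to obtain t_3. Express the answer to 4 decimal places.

F(1.90) = -0.058146, F(2.06) = 0.182706
t_2 = 2.060000 − 0.182706·(2.060000 − 1.900000) / (0.182706 − (-0.058146)) = 2.060000 − (0.029233)/(0.240852) = 1.938627
F(1.938627) = 0.000607
t_3 = 1.938627 − 0.000607·(1.938627 − 2.060000) / (0.000607 − 0.182706) = 1.938627 − (-0.000074)/(-0.182099) = 1.938222

1.9382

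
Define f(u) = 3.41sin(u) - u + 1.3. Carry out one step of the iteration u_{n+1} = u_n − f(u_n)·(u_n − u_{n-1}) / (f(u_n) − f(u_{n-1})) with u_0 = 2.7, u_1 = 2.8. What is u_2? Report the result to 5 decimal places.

f(2.7) = 0.0573654, f(2.8) = -0.3576904
u_2 = 2.8000000 − (-0.3576904)·(2.8000000 − 2.7000000) / (-0.3576904 − 0.0573654) = 2.8000000 − (-0.0357690)/(-0.4150558) = 2.7138211

2.71382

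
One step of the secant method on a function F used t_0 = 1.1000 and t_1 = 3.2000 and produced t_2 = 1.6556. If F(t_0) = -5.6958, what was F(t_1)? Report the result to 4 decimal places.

15.8326

The secant line through (1.1000, -5.6958) and (3.2000, F(t_1)) crosses zero at t_2 = 1.6556.
So (1.1000, -5.6958), (3.2000, F(t_1)), (1.6556, 0) are collinear:
F(t_1) = -5.6958 · (3.2000 − 1.6556) / (1.1000 − 1.6556) = -5.6958 · (1.544400)/(-0.555600) = 15.832602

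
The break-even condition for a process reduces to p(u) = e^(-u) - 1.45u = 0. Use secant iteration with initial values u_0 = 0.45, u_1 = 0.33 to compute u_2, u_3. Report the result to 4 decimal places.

0.4430, 0.4429

p(0.45) = -0.014872, p(0.33) = 0.240424
u_2 = 0.330000 − 0.240424·(0.330000 − 0.450000) / (0.240424 − (-0.014872)) = 0.330000 − (-0.028851)/(0.255296) = 0.443010
p(0.443010) = -0.000263
u_3 = 0.443010 − (-0.000263)·(0.443010 − 0.330000) / (-0.000263 − 0.240424) = 0.443010 − (-0.000030)/(-0.240687) = 0.442886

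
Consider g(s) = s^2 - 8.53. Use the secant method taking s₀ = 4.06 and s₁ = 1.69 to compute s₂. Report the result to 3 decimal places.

g(4.06) = 7.95360, g(1.69) = -5.67390
s₂ = 1.69000 − (-5.67390)·(1.69000 − 4.06000) / (-5.67390 − 7.95360) = 1.69000 − (13.44714)/(-13.62750) = 2.67677

2.677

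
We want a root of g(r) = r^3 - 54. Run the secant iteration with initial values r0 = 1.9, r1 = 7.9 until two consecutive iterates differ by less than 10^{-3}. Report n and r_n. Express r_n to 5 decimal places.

n = 8, r_n = 3.77976

g(1.9) = -47.1410000, g(7.9) = 439.0390000
r2 = 7.9000000 − 439.0390000·(6.0000000)/(486.1800000) = 2.4817722;  |Δ| = 5.4182278
g(2.4817722) = -38.7142857
r3 = 2.4817722 − (-38.7142857)·(-5.4182278)/(-477.7532857) = 2.9208332;  |Δ| = 0.4390610
g(2.9208332) = -29.0815946
r4 = 2.9208332 − (-29.0815946)·(0.4390610)/(9.6326911) = 4.2463810;  |Δ| = 1.3255479
g(4.2463810) = 22.5696876
r5 = 4.2463810 − 22.5696876·(1.3255479)/(51.6512822) = 3.6671659;  |Δ| = 0.5792151
g(3.6671659) = -4.6835638
r6 = 3.6671659 − (-4.6835638)·(-0.5792151)/(-27.2532514) = 3.7667060;  |Δ| = 0.0995401
g(3.7667060) = -0.5576957
r7 = 3.7667060 − (-0.5576957)·(0.0995401)/(4.1258681) = 3.7801609;  |Δ| = 0.0134549
g(3.7801609) = 0.0170491
r8 = 3.7801609 − 0.0170491·(0.0134549)/(0.5747448) = 3.7797618;  |Δ| = 0.0003991
|r8 − r7| = 0.0003991 < 10^{-3}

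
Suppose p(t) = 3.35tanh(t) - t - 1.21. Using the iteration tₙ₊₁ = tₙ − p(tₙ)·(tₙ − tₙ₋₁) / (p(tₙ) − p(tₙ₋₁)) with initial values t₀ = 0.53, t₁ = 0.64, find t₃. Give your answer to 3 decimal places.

p(0.53) = -0.11397, p(0.64) = 0.04241
t₂ = 0.64000 − 0.04241·(0.64000 − 0.53000) / (0.04241 − (-0.11397)) = 0.64000 − (0.00467)/(0.15639) = 0.61017
p(0.61017) = 0.00305
t₃ = 0.61017 − 0.00305·(0.61017 − 0.64000) / (0.00305 − 0.04241) = 0.61017 − (-0.00009)/(-0.03936) = 0.60785

0.608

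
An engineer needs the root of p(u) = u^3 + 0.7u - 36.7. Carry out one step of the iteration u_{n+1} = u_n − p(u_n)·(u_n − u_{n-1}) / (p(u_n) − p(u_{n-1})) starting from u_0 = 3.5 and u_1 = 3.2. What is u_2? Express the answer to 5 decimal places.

p(3.5) = 8.6250000, p(3.2) = -1.6920000
u_2 = 3.2000000 − (-1.6920000)·(3.2000000 − 3.5000000) / (-1.6920000 − 8.6250000) = 3.2000000 − (0.5076000)/(-10.3170000) = 3.2492003

3.24920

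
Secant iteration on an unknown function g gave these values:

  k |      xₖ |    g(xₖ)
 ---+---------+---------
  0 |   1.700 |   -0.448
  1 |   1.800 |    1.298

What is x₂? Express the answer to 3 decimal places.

1.726

x₂ = 1.800 − 1.298·(1.800 − 1.700) / (1.298 − (-0.448))
   = 1.800 − (0.12980)/(1.74600) = 1.72566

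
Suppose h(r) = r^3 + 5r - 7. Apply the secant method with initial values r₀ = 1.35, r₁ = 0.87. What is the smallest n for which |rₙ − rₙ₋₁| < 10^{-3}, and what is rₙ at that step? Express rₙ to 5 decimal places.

h(1.35) = 2.2103750, h(0.87) = -1.9914970
r₂ = 0.8700000 − (-1.9914970)·(-0.4800000)/(-4.2018720) = 1.0974983;  |Δ| = 0.2274983
h(1.0974983) = -0.1905694
r₃ = 1.0974983 − (-0.1905694)·(0.2274983)/(1.8009276) = 1.1215715;  |Δ| = 0.0240733
h(1.1215715) = 0.0187079
r₄ = 1.1215715 − 0.0187079·(0.0240733)/(0.2092773) = 1.1194195;  |Δ| = 0.0021520
h(1.1194195) = -0.0001575
r₅ = 1.1194195 − (-0.0001575)·(-0.0021520)/(-0.0188654) = 1.1194375;  |Δ| = 0.0000180
|r₅ − r₄| = 0.0000180 < 10^{-3}

n = 5, rₙ = 1.11944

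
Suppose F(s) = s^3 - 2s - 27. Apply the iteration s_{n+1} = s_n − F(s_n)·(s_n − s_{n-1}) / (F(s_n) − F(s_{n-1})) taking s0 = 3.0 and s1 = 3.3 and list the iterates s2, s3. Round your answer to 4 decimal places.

F(3.0) = -6.000000, F(3.3) = 2.337000
s2 = 3.300000 − 2.337000·(3.300000 − 3.000000) / (2.337000 − (-6.000000)) = 3.300000 − (0.701100)/(8.337000) = 3.215905
F(3.215905) = -0.172776
s3 = 3.215905 − (-0.172776)·(3.215905 − 3.300000) / (-0.172776 − 2.337000) = 3.215905 − (0.014530)/(-2.509776) = 3.221694

3.2159, 3.2217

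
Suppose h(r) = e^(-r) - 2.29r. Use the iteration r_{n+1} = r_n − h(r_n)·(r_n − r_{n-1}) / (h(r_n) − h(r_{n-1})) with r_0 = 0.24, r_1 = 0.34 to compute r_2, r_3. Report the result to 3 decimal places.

h(0.24) = 0.23703, h(0.34) = -0.06683
r_2 = 0.34000 − (-0.06683)·(0.34000 − 0.24000) / (-0.06683 − 0.23703) = 0.34000 − (-0.00668)/(-0.30386) = 0.31801
h(0.31801) = -0.00064
r_3 = 0.31801 − (-0.00064)·(0.31801 − 0.34000) / (-0.00064 − (-0.06683)) = 0.31801 − (0.00001)/(0.06619) = 0.31779

0.318, 0.318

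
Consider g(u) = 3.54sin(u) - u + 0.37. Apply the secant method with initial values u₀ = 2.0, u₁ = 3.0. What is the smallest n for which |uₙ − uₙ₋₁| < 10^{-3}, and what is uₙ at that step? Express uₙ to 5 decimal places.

g(2.0) = 1.5889129, g(3.0) = -2.1304352
u₂ = 3.0000000 − (-2.1304352)·(1.0000000)/(-3.7193481) = 2.4272020;  |Δ| = 0.5727980
g(2.4272020) = 0.2620545
u₃ = 2.4272020 − 0.2620545·(-0.5727980)/(2.3924896) = 2.4899418;  |Δ| = 0.0627398
g(2.4899418) = 0.0270676
u₄ = 2.4899418 − 0.0270676·(0.0627398)/(-0.2349869) = 2.4971686;  |Δ| = 0.0072269
g(2.4971686) = -0.0005558
u₅ = 2.4971686 − (-0.0005558)·(0.0072269)/(-0.0276234) = 2.4970232;  |Δ| = 0.0001454
|u₅ − u₄| = 0.0001454 < 10^{-3}

n = 5, uₙ = 2.49702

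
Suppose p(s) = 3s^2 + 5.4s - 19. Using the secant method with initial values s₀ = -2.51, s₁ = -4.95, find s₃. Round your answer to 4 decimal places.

p(-2.51) = -13.653700, p(-4.95) = 27.777500
s₂ = -4.950000 − 27.777500·(-4.950000 − (-2.510000)) / (27.777500 − (-13.653700)) = -4.950000 − (-67.777100)/(41.431200) = -3.314105
p(-3.314105) = -3.946294
s₃ = -3.314105 − (-3.946294)·(-3.314105 − (-4.950000)) / (-3.946294 − 27.777500) = -3.314105 − (-6.455723)/(-31.723794) = -3.517603

-3.5176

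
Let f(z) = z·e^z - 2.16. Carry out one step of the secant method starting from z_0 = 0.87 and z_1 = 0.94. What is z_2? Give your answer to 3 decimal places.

f(0.87) = -0.08339, f(0.94) = 0.24638
z_2 = 0.94000 − 0.24638·(0.94000 − 0.87000) / (0.24638 − (-0.08339)) = 0.94000 − (0.01725)/(0.32977) = 0.88770

0.888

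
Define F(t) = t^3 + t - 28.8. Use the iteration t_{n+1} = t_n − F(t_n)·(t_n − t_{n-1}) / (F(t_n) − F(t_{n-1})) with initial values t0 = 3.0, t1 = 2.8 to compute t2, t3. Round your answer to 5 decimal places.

2.95427, 2.95666

F(3.0) = 1.2000000, F(2.8) = -4.0480000
t2 = 2.8000000 − (-4.0480000)·(2.8000000 − 3.0000000) / (-4.0480000 − 1.2000000) = 2.8000000 − (0.8096000)/(-5.2480000) = 2.9542683
F(2.9542683) = -0.0617609
t3 = 2.9542683 − (-0.0617609)·(2.9542683 − 2.8000000) / (-0.0617609 − (-4.0480000)) = 2.9542683 − (-0.0095278)/(3.9862391) = 2.9566585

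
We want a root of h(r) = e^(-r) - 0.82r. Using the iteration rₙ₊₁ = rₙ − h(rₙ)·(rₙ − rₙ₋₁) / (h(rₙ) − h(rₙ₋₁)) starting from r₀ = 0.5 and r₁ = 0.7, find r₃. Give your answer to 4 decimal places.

0.6418

h(0.5) = 0.196531, h(0.7) = -0.077415
r₂ = 0.700000 − (-0.077415)·(0.700000 − 0.500000) / (-0.077415 − 0.196531) = 0.700000 − (-0.015483)/(-0.273945) = 0.643482
h(0.643482) = -0.002195
r₃ = 0.643482 − (-0.002195)·(0.643482 − 0.700000) / (-0.002195 − (-0.077415)) = 0.643482 − (0.000124)/(0.075220) = 0.641832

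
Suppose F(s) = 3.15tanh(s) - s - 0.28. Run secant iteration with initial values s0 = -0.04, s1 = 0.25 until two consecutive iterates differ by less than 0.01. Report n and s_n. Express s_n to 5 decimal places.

n = 3, s_n = 0.13123

F(-0.04) = -0.3659328, F(0.25) = 0.2414938
s2 = 0.2500000 − 0.2414938·(0.2900000)/(0.6074266) = 0.1347051;  |Δ| = 0.1152949
F(0.1347051) = 0.0070679
s3 = 0.1347051 − 0.0070679·(-0.1152949)/(-0.2344258) = 0.1312290;  |Δ| = 0.0034761
|s3 − s2| = 0.0034761 < 0.01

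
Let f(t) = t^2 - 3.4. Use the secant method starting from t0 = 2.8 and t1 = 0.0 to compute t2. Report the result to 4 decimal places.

f(2.8) = 4.440000, f(0.0) = -3.400000
t2 = 0.000000 − (-3.400000)·(0.000000 − 2.800000) / (-3.400000 − 4.440000) = 0.000000 − (9.520000)/(-7.840000) = 1.214286

1.2143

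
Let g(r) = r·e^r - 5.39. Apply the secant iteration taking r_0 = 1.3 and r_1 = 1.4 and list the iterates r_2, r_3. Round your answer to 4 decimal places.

1.3683, 1.3698

g(1.3) = -0.619914, g(1.4) = 0.287280
r_2 = 1.400000 − 0.287280·(1.400000 − 1.300000) / (0.287280 − (-0.619914)) = 1.400000 − (0.028728)/(0.907194) = 1.368333
g(1.368333) = -0.014098
r_3 = 1.368333 − (-0.014098)·(1.368333 − 1.400000) / (-0.014098 − 0.287280) = 1.368333 − (0.000446)/(-0.301378) = 1.369814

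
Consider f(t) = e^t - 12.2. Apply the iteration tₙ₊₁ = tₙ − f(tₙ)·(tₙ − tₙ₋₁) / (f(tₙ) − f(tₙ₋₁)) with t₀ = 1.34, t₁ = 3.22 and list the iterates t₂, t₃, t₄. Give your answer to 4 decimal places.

2.0829, 2.3620, 2.5335

f(1.34) = -8.380956, f(3.22) = 12.828120
t₂ = 3.220000 − 12.828120·(3.220000 − 1.340000) / (12.828120 − (-8.380956)) = 3.220000 − (24.116866)/(21.209077) = 2.082899
f(2.082899) = -4.172294
t₃ = 2.082899 − (-4.172294)·(2.082899 − 3.220000) / (-4.172294 − 12.828120) = 2.082899 − (4.744320)/(-17.000414) = 2.361970
f(2.361970) = -1.588167
t₄ = 2.361970 − (-1.588167)·(2.361970 − 2.082899) / (-1.588167 − (-4.172294)) = 2.361970 − (-0.443211)/(2.584127) = 2.533483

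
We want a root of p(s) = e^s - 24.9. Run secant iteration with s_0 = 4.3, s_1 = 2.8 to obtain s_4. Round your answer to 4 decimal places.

3.2105

p(4.3) = 48.799794, p(2.8) = -8.455353
s_2 = 2.800000 − (-8.455353)·(2.800000 − 4.300000) / (-8.455353 − 48.799794) = 2.800000 − (12.683030)/(-57.255147) = 3.021518
p(3.021518) = -4.377585
s_3 = 3.021518 − (-4.377585)·(3.021518 − 2.800000) / (-4.377585 − (-8.455353)) = 3.021518 − (-0.969713)/(4.077769) = 3.259322
p(3.259322) = 1.131893
s_4 = 3.259322 − 1.131893·(3.259322 − 3.021518) / (1.131893 − (-4.377585)) = 3.259322 − (0.269169)/(5.509477) = 3.210467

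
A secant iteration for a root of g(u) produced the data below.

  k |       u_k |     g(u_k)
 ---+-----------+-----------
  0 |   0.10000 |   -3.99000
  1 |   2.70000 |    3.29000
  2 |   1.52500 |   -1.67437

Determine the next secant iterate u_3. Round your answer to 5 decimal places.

u_3 = 1.52500 − (-1.67437)·(1.52500 − 2.70000) / (-1.67437 − 3.29000)
   = 1.52500 − (1.9673848)/(-4.9643700) = 1.9213010

1.92130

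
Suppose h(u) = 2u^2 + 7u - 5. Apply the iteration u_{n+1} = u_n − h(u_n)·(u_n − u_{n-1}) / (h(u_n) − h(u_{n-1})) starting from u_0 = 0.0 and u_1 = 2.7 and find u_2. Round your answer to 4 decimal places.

0.4032

h(0.0) = -5.000000, h(2.7) = 28.480000
u_2 = 2.700000 − 28.480000·(2.700000 − 0.000000) / (28.480000 − (-5.000000)) = 2.700000 − (76.896000)/(33.480000) = 0.403226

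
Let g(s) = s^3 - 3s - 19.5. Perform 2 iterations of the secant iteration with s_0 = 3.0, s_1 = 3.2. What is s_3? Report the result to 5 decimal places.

g(3.0) = -1.5000000, g(3.2) = 3.6680000
s_2 = 3.2000000 − 3.6680000·(3.2000000 − 3.0000000) / (3.6680000 − (-1.5000000)) = 3.2000000 − (0.7336000)/(5.1680000) = 3.0580495
g(3.0580495) = -0.0762878
s_3 = 3.0580495 − (-0.0762878)·(3.0580495 − 3.2000000) / (-0.0762878 − 3.6680000) = 3.0580495 − (0.0108291)/(-3.7442878) = 3.0609417

3.06094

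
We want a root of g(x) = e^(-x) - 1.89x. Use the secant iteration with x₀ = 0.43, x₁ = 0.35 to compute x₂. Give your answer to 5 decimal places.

0.36682

g(0.43) = -0.1621909, g(0.35) = 0.0431881
x₂ = 0.3500000 − 0.0431881·(0.3500000 − 0.4300000) / (0.0431881 − (-0.1621909)) = 0.3500000 − (-0.0034550)/(0.2053790) = 0.3668228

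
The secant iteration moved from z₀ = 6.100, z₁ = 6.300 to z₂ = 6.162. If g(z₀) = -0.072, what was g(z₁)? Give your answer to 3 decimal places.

0.160

The secant line through (6.100, -0.072) and (6.300, g(z₁)) crosses zero at z₂ = 6.162.
So (6.100, -0.072), (6.300, g(z₁)), (6.162, 0) are collinear:
g(z₁) = -0.072 · (6.300 − 6.162) / (6.100 − 6.162) = -0.072 · (0.13800)/(-0.06200) = 0.16026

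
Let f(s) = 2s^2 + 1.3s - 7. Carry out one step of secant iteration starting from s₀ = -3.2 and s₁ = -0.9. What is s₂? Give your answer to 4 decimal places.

f(-3.2) = 9.320000, f(-0.9) = -6.550000
s₂ = -0.900000 − (-6.550000)·(-0.900000 − (-3.200000)) / (-6.550000 − 9.320000) = -0.900000 − (-15.065000)/(-15.870000) = -1.849275

-1.8493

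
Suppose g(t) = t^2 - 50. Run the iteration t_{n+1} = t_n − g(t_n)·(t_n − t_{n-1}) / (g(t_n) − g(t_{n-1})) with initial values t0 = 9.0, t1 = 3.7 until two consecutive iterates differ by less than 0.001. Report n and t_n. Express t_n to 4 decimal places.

g(9.0) = 31.000000, g(3.7) = -36.310000
t2 = 3.700000 − (-36.310000)·(-5.300000)/(-67.310000) = 6.559055;  |Δ| = 2.859055
g(6.559055) = -6.978796
t3 = 6.559055 − (-6.978796)·(2.859055)/(29.331204) = 7.239312;  |Δ| = 0.680257
g(7.239312) = 2.407643
t4 = 7.239312 − 2.407643·(0.680257)/(9.386439) = 7.064825;  |Δ| = 0.174487
g(7.064825) = -0.088250
t5 = 7.064825 − (-0.088250)·(-0.174487)/(-2.495893) = 7.070994;  |Δ| = 0.006170
g(7.070994) = -0.001038
t6 = 7.070994 − (-0.001038)·(0.006170)/(0.087212) = 7.071068;  |Δ| = 0.000073
|t6 − t5| = 0.000073 < 0.001

n = 6, t_n = 7.0711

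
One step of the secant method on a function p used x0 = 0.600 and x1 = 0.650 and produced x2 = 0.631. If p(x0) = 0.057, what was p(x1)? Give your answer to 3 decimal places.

The secant line through (0.600, 0.057) and (0.650, p(x1)) crosses zero at x2 = 0.631.
So (0.600, 0.057), (0.650, p(x1)), (0.631, 0) are collinear:
p(x1) = 0.057 · (0.650 − 0.631) / (0.600 − 0.631) = 0.057 · (0.01900)/(-0.03100) = -0.03494

-0.035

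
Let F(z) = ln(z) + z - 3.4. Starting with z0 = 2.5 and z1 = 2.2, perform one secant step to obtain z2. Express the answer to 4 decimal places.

2.4886

F(2.5) = 0.016291, F(2.2) = -0.411543
z2 = 2.200000 − (-0.411543)·(2.200000 − 2.500000) / (-0.411543 − 0.016291) = 2.200000 − (0.123463)/(-0.427833) = 2.488577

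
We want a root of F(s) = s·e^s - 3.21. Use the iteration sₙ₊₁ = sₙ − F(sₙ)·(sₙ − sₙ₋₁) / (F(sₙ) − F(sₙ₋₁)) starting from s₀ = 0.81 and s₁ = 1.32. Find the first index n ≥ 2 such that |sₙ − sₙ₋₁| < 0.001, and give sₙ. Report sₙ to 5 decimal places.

F(0.81) = -1.3891945, F(1.32) = 1.7313162
s₂ = 1.3200000 − 1.7313162·(0.5100000)/(3.1205107) = 1.0370427;  |Δ| = 0.2829573
F(1.0370427) = -0.2846451
s₃ = 1.0370427 − (-0.2846451)·(-0.2829573)/(-2.0159613) = 1.0769951;  |Δ| = 0.0399524
F(1.0769951) = -0.0481102
s₄ = 1.0769951 − (-0.0481102)·(0.0399524)/(0.2365348) = 1.0851212;  |Δ| = 0.0081262
F(1.0851212) = 0.0017402
s₅ = 1.0851212 − 0.0017402·(0.0081262)/(0.0498504) = 1.0848375;  |Δ| = 0.0002837
|s₅ − s₄| = 0.0002837 < 0.001

n = 5, sₙ = 1.08484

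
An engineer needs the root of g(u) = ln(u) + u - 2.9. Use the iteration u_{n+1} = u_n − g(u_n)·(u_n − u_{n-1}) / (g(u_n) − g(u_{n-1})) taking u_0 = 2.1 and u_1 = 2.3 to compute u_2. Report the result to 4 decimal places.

2.1399

g(2.1) = -0.058063, g(2.3) = 0.232909
u_2 = 2.300000 − 0.232909·(2.300000 − 2.100000) / (0.232909 − (-0.058063)) = 2.300000 − (0.046582)/(0.290972) = 2.139909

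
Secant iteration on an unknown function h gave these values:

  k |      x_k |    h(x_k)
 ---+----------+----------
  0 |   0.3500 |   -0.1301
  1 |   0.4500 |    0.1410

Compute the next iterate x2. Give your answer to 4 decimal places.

0.3980

x2 = 0.4500 − 0.1410·(0.4500 − 0.3500) / (0.1410 − (-0.1301))
   = 0.4500 − (0.014100)/(0.271100) = 0.397990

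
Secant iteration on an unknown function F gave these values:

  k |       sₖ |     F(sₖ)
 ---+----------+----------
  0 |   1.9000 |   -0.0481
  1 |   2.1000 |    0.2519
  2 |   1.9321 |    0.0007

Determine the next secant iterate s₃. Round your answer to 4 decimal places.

1.9316

s₃ = 1.9321 − 0.0007·(1.9321 − 2.1000) / (0.0007 − 0.2519)
   = 1.9321 − (-0.000118)/(-0.251200) = 1.931632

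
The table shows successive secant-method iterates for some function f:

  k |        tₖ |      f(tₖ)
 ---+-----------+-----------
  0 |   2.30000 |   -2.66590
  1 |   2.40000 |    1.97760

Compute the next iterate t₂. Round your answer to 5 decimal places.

t₂ = 2.40000 − 1.97760·(2.40000 − 2.30000) / (1.97760 − (-2.66590))
   = 2.40000 − (0.1977600)/(4.6435000) = 2.3574114

2.35741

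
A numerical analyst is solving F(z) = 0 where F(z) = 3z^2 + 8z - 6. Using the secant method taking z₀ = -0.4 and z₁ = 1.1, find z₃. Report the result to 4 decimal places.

0.5933

F(-0.4) = -8.720000, F(1.1) = 6.430000
z₂ = 1.100000 − 6.430000·(1.100000 − (-0.400000)) / (6.430000 − (-8.720000)) = 1.100000 − (9.645000)/(15.150000) = 0.463366
F(0.463366) = -1.648944
z₃ = 0.463366 − (-1.648944)·(0.463366 − 1.100000) / (-1.648944 − 6.430000) = 0.463366 − (1.049773)/(-8.078944) = 0.593306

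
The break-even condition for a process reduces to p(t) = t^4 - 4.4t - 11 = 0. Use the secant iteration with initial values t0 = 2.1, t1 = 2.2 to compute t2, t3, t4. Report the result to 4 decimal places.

2.1224, 2.1237, 2.1238

p(2.1) = -0.791900, p(2.2) = 2.745600
t2 = 2.200000 − 2.745600·(2.200000 − 2.100000) / (2.745600 − (-0.791900)) = 2.200000 − (0.274560)/(3.537500) = 2.122386
p(2.122386) = -0.047781
t3 = 2.122386 − (-0.047781)·(2.122386 − 2.200000) / (-0.047781 − 2.745600) = 2.122386 − (0.003709)/(-2.793381) = 2.123713
p(2.123713) = -0.002806
t4 = 2.123713 − (-0.002806)·(2.123713 − 2.122386) / (-0.002806 − (-0.047781)) = 2.123713 − (-0.000004)/(0.044976) = 2.123796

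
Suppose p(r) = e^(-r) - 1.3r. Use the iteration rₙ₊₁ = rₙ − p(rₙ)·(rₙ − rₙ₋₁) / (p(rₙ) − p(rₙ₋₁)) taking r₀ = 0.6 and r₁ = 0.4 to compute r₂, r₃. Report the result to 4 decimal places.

0.4788, 0.4773

p(0.6) = -0.231188, p(0.4) = 0.150320
r₂ = 0.400000 − 0.150320·(0.400000 − 0.600000) / (0.150320 − (-0.231188)) = 0.400000 − (-0.030064)/(0.381508) = 0.478803
p(0.478803) = -0.002919
r₃ = 0.478803 − (-0.002919)·(0.478803 − 0.400000) / (-0.002919 − 0.150320) = 0.478803 − (-0.000230)/(-0.153239) = 0.477302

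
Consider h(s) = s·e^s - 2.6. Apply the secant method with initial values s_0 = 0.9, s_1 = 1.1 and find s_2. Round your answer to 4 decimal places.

0.9708

h(0.9) = -0.386357, h(1.1) = 0.704583
s_2 = 1.100000 − 0.704583·(1.100000 − 0.900000) / (0.704583 − (-0.386357)) = 1.100000 − (0.140917)/(1.090940) = 0.970830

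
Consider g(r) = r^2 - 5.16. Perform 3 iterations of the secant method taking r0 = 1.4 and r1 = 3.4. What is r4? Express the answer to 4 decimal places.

g(1.4) = -3.200000, g(3.4) = 6.400000
r2 = 3.400000 − 6.400000·(3.400000 − 1.400000) / (6.400000 − (-3.200000)) = 3.400000 − (12.800000)/(9.600000) = 2.066667
g(2.066667) = -0.888889
r3 = 2.066667 − (-0.888889)·(2.066667 − 3.400000) / (-0.888889 − 6.400000) = 2.066667 − (1.185185)/(-7.288889) = 2.229268
g(2.229268) = -0.190363
r4 = 2.229268 − (-0.190363)·(2.229268 − 2.066667) / (-0.190363 − (-0.888889)) = 2.229268 − (-0.030953)/(0.698526) = 2.273581

2.2736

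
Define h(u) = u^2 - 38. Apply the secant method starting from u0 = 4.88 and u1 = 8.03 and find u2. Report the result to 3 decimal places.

h(4.88) = -14.18560, h(8.03) = 26.48090
u2 = 8.03000 − 26.48090·(8.03000 − 4.88000) / (26.48090 − (-14.18560)) = 8.03000 − (83.41483)/(40.66650) = 5.97881

5.979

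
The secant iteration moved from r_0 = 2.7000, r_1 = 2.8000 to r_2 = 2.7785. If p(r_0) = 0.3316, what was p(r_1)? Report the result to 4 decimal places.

-0.0908

The secant line through (2.7000, 0.3316) and (2.8000, p(r_1)) crosses zero at r_2 = 2.7785.
So (2.7000, 0.3316), (2.8000, p(r_1)), (2.7785, 0) are collinear:
p(r_1) = 0.3316 · (2.8000 − 2.7785) / (2.7000 − 2.7785) = 0.3316 · (0.021500)/(-0.078500) = -0.090820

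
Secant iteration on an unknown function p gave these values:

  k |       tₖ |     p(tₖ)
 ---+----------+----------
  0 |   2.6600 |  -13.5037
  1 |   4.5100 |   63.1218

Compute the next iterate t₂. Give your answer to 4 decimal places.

2.9860

t₂ = 4.5100 − 63.1218·(4.5100 − 2.6600) / (63.1218 − (-13.5037))
   = 4.5100 − (116.775330)/(76.625500) = 2.986025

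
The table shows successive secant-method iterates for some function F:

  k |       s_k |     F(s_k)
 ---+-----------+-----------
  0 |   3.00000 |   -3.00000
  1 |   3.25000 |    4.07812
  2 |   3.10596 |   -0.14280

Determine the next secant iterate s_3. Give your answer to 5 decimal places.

3.11083

s_3 = 3.10596 − (-0.14280)·(3.10596 − 3.25000) / (-0.14280 − 4.07812)
   = 3.10596 − (0.0205689)/(-4.2209200) = 3.1108331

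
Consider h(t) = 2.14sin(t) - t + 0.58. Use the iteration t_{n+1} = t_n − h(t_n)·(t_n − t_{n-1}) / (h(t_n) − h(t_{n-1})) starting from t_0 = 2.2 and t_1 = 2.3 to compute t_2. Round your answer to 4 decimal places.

2.2470

h(2.2) = 0.110182, h(2.3) = -0.124191
t_2 = 2.300000 − (-0.124191)·(2.300000 − 2.200000) / (-0.124191 − 0.110182) = 2.300000 − (-0.012419)/(-0.234373) = 2.247011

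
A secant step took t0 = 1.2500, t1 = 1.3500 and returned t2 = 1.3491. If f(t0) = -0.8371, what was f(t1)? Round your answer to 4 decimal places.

The secant line through (1.2500, -0.8371) and (1.3500, f(t1)) crosses zero at t2 = 1.3491.
So (1.2500, -0.8371), (1.3500, f(t1)), (1.3491, 0) are collinear:
f(t1) = -0.8371 · (1.3500 − 1.3491) / (1.2500 − 1.3491) = -0.8371 · (0.000900)/(-0.099100) = 0.007602

0.0076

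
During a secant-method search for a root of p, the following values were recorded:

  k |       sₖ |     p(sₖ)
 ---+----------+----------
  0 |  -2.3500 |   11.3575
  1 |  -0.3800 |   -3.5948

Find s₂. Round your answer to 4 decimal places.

s₂ = -0.3800 − (-3.5948)·(-0.3800 − (-2.3500)) / (-3.5948 − 11.3575)
   = -0.3800 − (-7.081756)/(-14.952300) = -0.853623

-0.8536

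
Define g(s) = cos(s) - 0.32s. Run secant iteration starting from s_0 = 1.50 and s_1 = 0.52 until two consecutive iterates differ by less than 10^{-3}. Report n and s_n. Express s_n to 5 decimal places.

n = 5, s_n = 1.18267

g(1.50) = -0.4092628, g(0.52) = 0.7014192
s_2 = 0.5200000 − 0.7014192·(-0.9800000)/(1.1106820) = 1.1388907;  |Δ| = 0.6188907
g(1.1388907) = 0.0541571
s_3 = 1.1388907 − 0.0541571·(0.6188907)/(-0.6472621) = 1.1906740;  |Δ| = 0.0517833
g(1.1906740) = -0.0099816
s_4 = 1.1906740 − (-0.0099816)·(0.0517833)/(-0.0641387) = 1.1826152;  |Δ| = 0.0080588
g(1.1826152) = 0.0000686
s_5 = 1.1826152 − 0.0000686·(-0.0080588)/(0.0100502) = 1.1826702;  |Δ| = 0.0000550
|s_5 − s_4| = 0.0000550 < 10^{-3}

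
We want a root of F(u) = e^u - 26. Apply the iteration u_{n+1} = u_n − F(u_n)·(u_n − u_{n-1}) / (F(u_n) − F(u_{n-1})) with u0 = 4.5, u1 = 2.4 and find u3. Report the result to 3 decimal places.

F(4.5) = 64.01713, F(2.4) = -14.97682
u2 = 2.40000 − (-14.97682)·(2.40000 − 4.50000) / (-14.97682 − 64.01713) = 2.40000 − (31.45133)/(-78.99395) = 2.79815
F(2.79815) = -9.58577
u3 = 2.79815 − (-9.58577)·(2.79815 − 2.40000) / (-9.58577 − (-14.97682)) = 2.79815 − (-3.81656)/(5.39105) = 3.50609

3.506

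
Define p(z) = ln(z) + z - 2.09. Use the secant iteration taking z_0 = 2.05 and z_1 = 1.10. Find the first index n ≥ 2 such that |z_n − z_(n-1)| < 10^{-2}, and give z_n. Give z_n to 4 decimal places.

n = 4, z_n = 1.6123

p(2.05) = 0.677840, p(1.10) = -0.894690
z_2 = 1.100000 − (-0.894690)·(-0.950000)/(-1.572530) = 1.640502;  |Δ| = 0.540502
p(1.640502) = 0.045504
z_3 = 1.640502 − 0.045504·(0.540502)/(0.940194) = 1.614342;  |Δ| = 0.026160
p(1.614342) = 0.003270
z_4 = 1.614342 − 0.003270·(-0.026160)/(-0.042234) = 1.612317;  |Δ| = 0.002025
|z_4 − z_3| = 0.002025 < 10^{-2}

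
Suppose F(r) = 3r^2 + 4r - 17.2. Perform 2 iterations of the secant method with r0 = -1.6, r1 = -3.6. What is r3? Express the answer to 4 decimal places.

-3.1368

F(-1.6) = -15.920000, F(-3.6) = 7.280000
r2 = -3.600000 − 7.280000·(-3.600000 − (-1.600000)) / (7.280000 − (-15.920000)) = -3.600000 − (-14.560000)/(23.200000) = -2.972414
F(-2.972414) = -2.583924
r3 = -2.972414 − (-2.583924)·(-2.972414 − (-3.600000)) / (-2.583924 − 7.280000) = -2.972414 − (-1.621635)/(-9.863924) = -3.136814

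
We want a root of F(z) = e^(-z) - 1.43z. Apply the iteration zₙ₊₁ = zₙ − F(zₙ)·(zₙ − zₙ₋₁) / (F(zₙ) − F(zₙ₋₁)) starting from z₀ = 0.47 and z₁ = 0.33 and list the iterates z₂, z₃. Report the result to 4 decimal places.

0.4476, 0.4472

F(0.47) = -0.047098, F(0.33) = 0.247024
z₂ = 0.330000 − 0.247024·(0.330000 − 0.470000) / (0.247024 − (-0.047098)) = 0.330000 − (-0.034583)/(0.294121) = 0.447582
F(0.447582) = -0.000870
z₃ = 0.447582 − (-0.000870)·(0.447582 − 0.330000) / (-0.000870 − 0.247024) = 0.447582 − (-0.000102)/(-0.247894) = 0.447169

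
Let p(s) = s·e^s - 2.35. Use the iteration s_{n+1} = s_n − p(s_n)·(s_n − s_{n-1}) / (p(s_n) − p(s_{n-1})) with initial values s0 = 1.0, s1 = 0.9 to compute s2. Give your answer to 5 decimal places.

p(1.0) = 0.3682818, p(0.9) = -0.1363572
s2 = 0.9000000 − (-0.1363572)·(0.9000000 − 1.0000000) / (-0.1363572 − 0.3682818) = 0.9000000 − (0.0136357)/(-0.5046390) = 0.9270207

0.92702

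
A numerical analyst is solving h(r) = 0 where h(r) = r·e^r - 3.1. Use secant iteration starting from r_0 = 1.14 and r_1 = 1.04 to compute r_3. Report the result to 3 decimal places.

1.067

h(1.14) = 0.46452, h(1.04) = -0.15761
r_2 = 1.04000 − (-0.15761)·(1.04000 − 1.14000) / (-0.15761 − 0.46452) = 1.04000 − (0.01576)/(-0.62213) = 1.06533
h(1.06533) = -0.00860
r_3 = 1.06533 − (-0.00860)·(1.06533 − 1.04000) / (-0.00860 − (-0.15761)) = 1.06533 − (-0.00022)/(0.14901) = 1.06680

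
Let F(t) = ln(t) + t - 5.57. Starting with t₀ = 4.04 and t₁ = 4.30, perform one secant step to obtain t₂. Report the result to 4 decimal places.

F(4.04) = -0.133755, F(4.30) = 0.188615
t₂ = 4.300000 − 0.188615·(4.300000 − 4.040000) / (0.188615 − (-0.133755)) = 4.300000 − (0.049040)/(0.322370) = 4.147877

4.1479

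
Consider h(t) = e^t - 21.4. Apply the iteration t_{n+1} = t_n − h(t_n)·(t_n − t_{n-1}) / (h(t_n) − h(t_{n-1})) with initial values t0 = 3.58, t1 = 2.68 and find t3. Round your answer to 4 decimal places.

h(3.58) = 14.473541, h(2.68) = -6.814907
t2 = 2.680000 − (-6.814907)·(2.680000 − 3.580000) / (-6.814907 − 14.473541) = 2.680000 − (6.133416)/(-21.288448) = 2.968110
h(2.968110) = -1.944884
t3 = 2.968110 − (-1.944884)·(2.968110 − 2.680000) / (-1.944884 − (-6.814907)) = 2.968110 − (-0.560341)/(4.870023) = 3.083169

3.0832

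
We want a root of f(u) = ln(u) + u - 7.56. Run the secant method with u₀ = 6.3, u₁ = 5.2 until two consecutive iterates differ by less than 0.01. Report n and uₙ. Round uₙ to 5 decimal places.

f(6.3) = 0.5805496, f(5.2) = -0.7113414
u₂ = 5.2000000 − (-0.7113414)·(-1.1000000)/(-1.2918910) = 5.8056823;  |Δ| = 0.6056823
f(5.8056823) = 0.0045194
u₃ = 5.8056823 − 0.0045194·(0.6056823)/(0.7158608) = 5.8018584;  |Δ| = 0.0038239
|u₃ − u₂| = 0.0038239 < 0.01

n = 3, uₙ = 5.80186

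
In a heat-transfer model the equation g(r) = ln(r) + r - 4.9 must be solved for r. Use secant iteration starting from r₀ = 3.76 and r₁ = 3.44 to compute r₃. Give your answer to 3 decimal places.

g(3.76) = 0.18442, g(3.44) = -0.22453
r₂ = 3.44000 − (-0.22453)·(3.44000 − 3.76000) / (-0.22453 − 0.18442) = 3.44000 − (0.07185)/(-0.40895) = 3.61569
g(3.61569) = 0.00098
r₃ = 3.61569 − 0.00098·(3.61569 − 3.44000) / (0.00098 − (-0.22453)) = 3.61569 − (0.00017)/(0.22550) = 3.61493

3.615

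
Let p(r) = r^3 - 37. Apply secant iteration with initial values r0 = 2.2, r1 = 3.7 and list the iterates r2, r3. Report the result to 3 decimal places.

p(2.2) = -26.35200, p(3.7) = 13.65300
r2 = 3.70000 − 13.65300·(3.70000 − 2.20000) / (13.65300 − (-26.35200)) = 3.70000 − (20.47950)/(40.00500) = 3.18808
p(3.18808) = -4.59693
r3 = 3.18808 − (-4.59693)·(3.18808 − 3.70000) / (-4.59693 − 13.65300) = 3.18808 − (2.35328)/(-18.24993) = 3.31702

3.188, 3.317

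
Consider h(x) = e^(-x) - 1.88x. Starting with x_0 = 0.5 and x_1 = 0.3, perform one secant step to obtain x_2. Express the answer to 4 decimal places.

0.3693

h(0.5) = -0.333469, h(0.3) = 0.176818
x_2 = 0.300000 − 0.176818·(0.300000 − 0.500000) / (0.176818 − (-0.333469)) = 0.300000 − (-0.035364)/(0.510288) = 0.369301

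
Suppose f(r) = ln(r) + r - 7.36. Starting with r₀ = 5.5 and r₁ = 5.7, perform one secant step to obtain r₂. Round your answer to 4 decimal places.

f(5.5) = -0.155252, f(5.7) = 0.080466
r₂ = 5.700000 − 0.080466·(5.700000 − 5.500000) / (0.080466 − (-0.155252)) = 5.700000 − (0.016093)/(0.235718) = 5.631727

5.6317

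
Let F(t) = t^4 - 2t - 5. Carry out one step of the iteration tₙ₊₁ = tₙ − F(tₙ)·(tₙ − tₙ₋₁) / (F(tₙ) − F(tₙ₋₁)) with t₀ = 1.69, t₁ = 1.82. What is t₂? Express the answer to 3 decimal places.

F(1.69) = -0.22269, F(1.82) = 2.33199
t₂ = 1.82000 − 2.33199·(1.82000 − 1.69000) / (2.33199 − (-0.22269)) = 1.82000 − (0.30316)/(2.55469) = 1.70133

1.701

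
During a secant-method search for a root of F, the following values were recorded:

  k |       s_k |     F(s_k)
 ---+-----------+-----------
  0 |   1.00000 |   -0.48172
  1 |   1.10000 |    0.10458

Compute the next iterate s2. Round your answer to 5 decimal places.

1.08216

s2 = 1.10000 − 0.10458·(1.10000 − 1.00000) / (0.10458 − (-0.48172))
   = 1.10000 − (0.0104580)/(0.5863000) = 1.0821627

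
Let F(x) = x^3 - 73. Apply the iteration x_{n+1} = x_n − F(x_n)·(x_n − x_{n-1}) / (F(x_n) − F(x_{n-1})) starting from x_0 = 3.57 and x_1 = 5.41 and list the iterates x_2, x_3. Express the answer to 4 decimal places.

F(3.57) = -27.500707, F(5.41) = 85.340421
x_2 = 5.410000 − 85.340421·(5.410000 − 3.570000) / (85.340421 − (-27.500707)) = 5.410000 − (157.026375)/(112.841128) = 4.018430
F(4.018430) = -8.111298
x_3 = 4.018430 − (-8.111298)·(4.018430 − 5.410000) / (-8.111298 − 85.340421) = 4.018430 − (11.287442)/(-93.451719) = 4.139213

4.0184, 4.1392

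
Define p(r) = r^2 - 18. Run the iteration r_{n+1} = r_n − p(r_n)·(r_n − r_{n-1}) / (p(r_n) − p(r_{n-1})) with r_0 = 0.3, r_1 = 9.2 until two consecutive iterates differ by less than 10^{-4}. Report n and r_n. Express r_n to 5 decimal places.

n = 8, r_n = 4.24264

p(0.3) = -17.9100000, p(9.2) = 66.6400000
r_2 = 9.2000000 − 66.6400000·(8.9000000)/(84.5500000) = 2.1852632;  |Δ| = 7.0147368
p(2.1852632) = -13.2246249
r_3 = 2.1852632 − (-13.2246249)·(-7.0147368)/(-79.8646249) = 3.3468195;  |Δ| = 1.1615564
p(3.3468195) = -6.7987991
r_4 = 3.3468195 − (-6.7987991)·(1.1615564)/(6.4258259) = 4.5757959;  |Δ| = 1.2289764
p(4.5757959) = 2.9379084
r_5 = 4.5757959 − 2.9379084·(1.2289764)/(9.7367074) = 4.2049704;  |Δ| = 0.3708256
p(4.2049704) = -0.3182243
r_6 = 4.2049704 − (-0.3182243)·(-0.3708256)/(-3.2561326) = 4.2412114;  |Δ| = 0.0362411
p(4.2412114) = -0.0121257
r_7 = 4.2412114 − (-0.0121257)·(0.0362411)/(0.3060986) = 4.2426471;  |Δ| = 0.0014356
p(4.2426471) = 0.0000541
r_8 = 4.2426471 − 0.0000541·(0.0014356)/(0.0121798) = 4.2426407;  |Δ| = 0.0000064
|r_8 − r_7| = 0.0000064 < 10^{-4}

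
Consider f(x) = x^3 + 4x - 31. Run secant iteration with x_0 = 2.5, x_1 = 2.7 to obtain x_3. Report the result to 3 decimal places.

f(2.5) = -5.37500, f(2.7) = -0.51700
x_2 = 2.70000 − (-0.51700)·(2.70000 − 2.50000) / (-0.51700 − (-5.37500)) = 2.70000 − (-0.10340)/(4.85800) = 2.72128
f(2.72128) = 0.03731
x_3 = 2.72128 − 0.03731·(2.72128 − 2.70000) / (0.03731 − (-0.51700)) = 2.72128 − (0.00079)/(0.55431) = 2.71985

2.720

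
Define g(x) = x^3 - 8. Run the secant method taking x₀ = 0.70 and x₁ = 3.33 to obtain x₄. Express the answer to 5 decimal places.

g(0.70) = -7.6570000, g(3.33) = 28.9260370
x₂ = 3.3300000 − 28.9260370·(3.3300000 − 0.7000000) / (28.9260370 − (-7.6570000)) = 3.3300000 − (76.0754773)/(36.5830370) = 1.2504712
g(1.2504712) = -6.0446652
x₃ = 1.2504712 − (-6.0446652)·(1.2504712 − 3.3300000) / (-6.0446652 − 28.9260370) = 1.2504712 − (12.5700551)/(-34.9707022) = 1.6099166
g(1.6099166) = -3.8273678
x₄ = 1.6099166 − (-3.8273678)·(1.6099166 − 1.2504712) / (-3.8273678 − (-6.0446652)) = 1.6099166 − (-1.3757294)/(2.2172974) = 2.2303698

2.23037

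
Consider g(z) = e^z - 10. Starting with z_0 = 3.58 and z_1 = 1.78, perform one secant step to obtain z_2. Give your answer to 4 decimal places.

2.0247

g(3.58) = 25.873541, g(1.78) = -4.070144
z_2 = 1.780000 − (-4.070144)·(1.780000 − 3.580000) / (-4.070144 − 25.873541) = 1.780000 − (7.326258)/(-29.943684) = 2.024668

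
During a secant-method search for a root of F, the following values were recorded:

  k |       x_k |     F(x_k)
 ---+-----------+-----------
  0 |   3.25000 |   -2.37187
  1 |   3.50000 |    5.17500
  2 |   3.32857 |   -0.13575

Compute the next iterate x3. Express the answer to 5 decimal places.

x3 = 3.32857 − (-0.13575)·(3.32857 − 3.50000) / (-0.13575 − 5.17500)
   = 3.32857 − (0.0232716)/(-5.3107500) = 3.3329520

3.33295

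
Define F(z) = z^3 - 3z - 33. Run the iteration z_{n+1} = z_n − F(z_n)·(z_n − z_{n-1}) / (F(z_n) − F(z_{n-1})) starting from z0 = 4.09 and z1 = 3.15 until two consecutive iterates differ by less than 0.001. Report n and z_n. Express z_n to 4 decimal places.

n = 5, z_n = 3.5184

F(4.09) = 23.147929, F(3.15) = -11.194125
z2 = 3.150000 − (-11.194125)·(-0.940000)/(-34.342054) = 3.456402;  |Δ| = 0.306402
F(3.456402) = -2.076554
z3 = 3.456402 − (-2.076554)·(0.306402)/(9.117571) = 3.526186;  |Δ| = 0.069784
F(3.526186) = 0.265998
z4 = 3.526186 − 0.265998·(0.069784)/(2.342552) = 3.518262;  |Δ| = 0.007924
F(3.518262) = -0.005147
z5 = 3.518262 − (-0.005147)·(-0.007924)/(-0.271146) = 3.518412;  |Δ| = 0.000150
|z5 − z4| = 0.000150 < 0.001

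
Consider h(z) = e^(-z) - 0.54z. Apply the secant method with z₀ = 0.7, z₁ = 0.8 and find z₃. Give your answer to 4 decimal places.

0.8176

h(0.7) = 0.118585, h(0.8) = 0.017329
z₂ = 0.800000 − 0.017329·(0.800000 − 0.700000) / (0.017329 − 0.118585) = 0.800000 − (0.001733)/(-0.101256) = 0.817114
h(0.817114) = 0.000463
z₃ = 0.817114 − 0.000463·(0.817114 − 0.800000) / (0.000463 − 0.017329) = 0.817114 − (0.000008)/(-0.016866) = 0.817584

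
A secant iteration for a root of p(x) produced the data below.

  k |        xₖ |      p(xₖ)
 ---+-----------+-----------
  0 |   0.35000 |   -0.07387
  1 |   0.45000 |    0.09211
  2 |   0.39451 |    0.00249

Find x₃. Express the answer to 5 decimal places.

x₃ = 0.39451 − 0.00249·(0.39451 − 0.45000) / (0.00249 − 0.09211)
   = 0.39451 − (-0.0001382)/(-0.0896200) = 0.3929683

0.39297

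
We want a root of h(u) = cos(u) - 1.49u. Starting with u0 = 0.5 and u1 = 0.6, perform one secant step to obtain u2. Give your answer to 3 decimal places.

0.566

h(0.5) = 0.13258, h(0.6) = -0.06866
u2 = 0.60000 − (-0.06866)·(0.60000 − 0.50000) / (-0.06866 − 0.13258) = 0.60000 − (-0.00687)/(-0.20125) = 0.56588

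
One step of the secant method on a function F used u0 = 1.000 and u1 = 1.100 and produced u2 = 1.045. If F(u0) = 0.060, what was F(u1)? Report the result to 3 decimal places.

The secant line through (1.000, 0.060) and (1.100, F(u1)) crosses zero at u2 = 1.045.
So (1.000, 0.060), (1.100, F(u1)), (1.045, 0) are collinear:
F(u1) = 0.060 · (1.100 − 1.045) / (1.000 − 1.045) = 0.060 · (0.05500)/(-0.04500) = -0.07333

-0.073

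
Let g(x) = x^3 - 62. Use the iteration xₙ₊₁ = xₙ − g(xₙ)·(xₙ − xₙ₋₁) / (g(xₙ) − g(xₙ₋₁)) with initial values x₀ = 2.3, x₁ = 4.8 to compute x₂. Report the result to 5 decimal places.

g(2.3) = -49.8330000, g(4.8) = 48.5920000
x₂ = 4.8000000 − 48.5920000·(4.8000000 − 2.3000000) / (48.5920000 − (-49.8330000)) = 4.8000000 − (121.4800000)/(98.4250000) = 3.5657607

3.56576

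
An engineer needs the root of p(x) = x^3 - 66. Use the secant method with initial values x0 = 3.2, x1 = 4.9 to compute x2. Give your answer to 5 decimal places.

3.86557

p(3.2) = -33.2320000, p(4.9) = 51.6490000
x2 = 4.9000000 − 51.6490000·(4.9000000 − 3.2000000) / (51.6490000 − (-33.2320000)) = 4.9000000 − (87.8033000)/(84.8810000) = 3.8655718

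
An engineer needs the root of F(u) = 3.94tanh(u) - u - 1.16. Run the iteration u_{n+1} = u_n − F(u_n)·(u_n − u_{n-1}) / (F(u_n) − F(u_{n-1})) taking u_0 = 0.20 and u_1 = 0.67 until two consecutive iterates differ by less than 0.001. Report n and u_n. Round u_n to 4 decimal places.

n = 5, u_n = 0.4270

F(0.20) = -0.582341, F(0.67) = 0.474821
u_2 = 0.670000 − 0.474821·(0.470000)/(1.057162) = 0.458901;  |Δ| = 0.211099
F(0.458901) = 0.072100
u_3 = 0.458901 − 0.072100·(-0.211099)/(-0.402721) = 0.421107;  |Δ| = 0.037794
F(0.421107) = -0.013527
u_4 = 0.421107 − (-0.013527)·(-0.037794)/(-0.085627) = 0.427078;  |Δ| = 0.005971
F(0.427078) = 0.000255
u_5 = 0.427078 − 0.000255·(0.005971)/(0.013783) = 0.426967;  |Δ| = 0.000111
|u_5 − u_4| = 0.000111 < 0.001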